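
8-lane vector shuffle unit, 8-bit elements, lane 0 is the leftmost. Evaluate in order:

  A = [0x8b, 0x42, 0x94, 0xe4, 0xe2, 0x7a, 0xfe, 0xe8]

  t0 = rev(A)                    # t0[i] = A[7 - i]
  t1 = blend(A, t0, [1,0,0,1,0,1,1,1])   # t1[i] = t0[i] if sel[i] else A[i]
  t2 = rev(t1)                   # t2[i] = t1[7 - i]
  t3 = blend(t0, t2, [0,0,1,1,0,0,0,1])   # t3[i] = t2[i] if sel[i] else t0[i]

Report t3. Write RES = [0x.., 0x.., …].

RES = [ 0xe8  0xfe  0x94  0xe2  0xe4  0x94  0x42  0xe8 ]

  t0: e8 fe 7a e2 e4 94 42 8b
  t1: e8 42 94 e2 e2 94 42 8b
  t2: 8b 42 94 e2 e2 94 42 e8
  t3: e8 fe 94 e2 e4 94 42 e8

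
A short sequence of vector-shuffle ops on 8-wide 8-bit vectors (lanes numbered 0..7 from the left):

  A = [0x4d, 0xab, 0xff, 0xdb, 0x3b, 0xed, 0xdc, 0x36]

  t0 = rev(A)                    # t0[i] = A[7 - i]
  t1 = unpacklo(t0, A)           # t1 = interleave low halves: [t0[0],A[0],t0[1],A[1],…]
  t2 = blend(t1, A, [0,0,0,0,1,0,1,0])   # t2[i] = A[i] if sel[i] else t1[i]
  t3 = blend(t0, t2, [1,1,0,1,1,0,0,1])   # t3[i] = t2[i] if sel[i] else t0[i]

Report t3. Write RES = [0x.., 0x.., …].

RES = [0x36, 0x4d, 0xed, 0xab, 0x3b, 0xff, 0xab, 0xdb]

  t0: 36 dc ed 3b db ff ab 4d
  t1: 36 4d dc ab ed ff 3b db
  t2: 36 4d dc ab 3b ff dc db
  t3: 36 4d ed ab 3b ff ab db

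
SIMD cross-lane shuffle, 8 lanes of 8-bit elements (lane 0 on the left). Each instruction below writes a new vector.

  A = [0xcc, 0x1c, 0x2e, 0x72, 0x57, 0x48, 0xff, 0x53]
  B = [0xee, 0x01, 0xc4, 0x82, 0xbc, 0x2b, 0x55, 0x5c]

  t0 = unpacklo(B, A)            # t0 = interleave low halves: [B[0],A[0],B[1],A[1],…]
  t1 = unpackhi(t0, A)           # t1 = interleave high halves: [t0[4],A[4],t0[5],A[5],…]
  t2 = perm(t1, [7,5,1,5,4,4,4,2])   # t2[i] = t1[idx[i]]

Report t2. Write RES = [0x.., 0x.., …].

RES = [0x53, 0xff, 0x57, 0xff, 0x82, 0x82, 0x82, 0x2e]

t0 = [0xee, 0xcc, 0x01, 0x1c, 0xc4, 0x2e, 0x82, 0x72]
t1 = [0xc4, 0x57, 0x2e, 0x48, 0x82, 0xff, 0x72, 0x53]
t2 = [0x53, 0xff, 0x57, 0xff, 0x82, 0x82, 0x82, 0x2e]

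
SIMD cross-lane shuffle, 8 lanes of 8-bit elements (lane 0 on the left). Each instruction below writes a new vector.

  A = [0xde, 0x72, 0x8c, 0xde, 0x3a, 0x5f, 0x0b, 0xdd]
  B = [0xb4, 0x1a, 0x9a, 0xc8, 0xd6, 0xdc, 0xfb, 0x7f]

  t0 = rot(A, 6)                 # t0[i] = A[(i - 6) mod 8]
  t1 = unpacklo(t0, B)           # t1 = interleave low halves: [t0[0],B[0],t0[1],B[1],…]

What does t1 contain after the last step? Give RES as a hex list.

RES = [0x8c, 0xb4, 0xde, 0x1a, 0x3a, 0x9a, 0x5f, 0xc8]

  t0: 8c de 3a 5f 0b dd de 72
  t1: 8c b4 de 1a 3a 9a 5f c8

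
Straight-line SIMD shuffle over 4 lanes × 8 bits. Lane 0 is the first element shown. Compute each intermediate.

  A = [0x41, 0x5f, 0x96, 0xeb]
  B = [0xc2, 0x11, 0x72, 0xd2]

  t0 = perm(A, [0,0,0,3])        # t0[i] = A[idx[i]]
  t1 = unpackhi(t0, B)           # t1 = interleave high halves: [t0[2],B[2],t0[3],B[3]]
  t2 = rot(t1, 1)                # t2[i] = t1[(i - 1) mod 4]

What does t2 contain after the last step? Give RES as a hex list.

RES = [0xd2, 0x41, 0x72, 0xeb]

  t0: 41 41 41 eb
  t1: 41 72 eb d2
  t2: d2 41 72 eb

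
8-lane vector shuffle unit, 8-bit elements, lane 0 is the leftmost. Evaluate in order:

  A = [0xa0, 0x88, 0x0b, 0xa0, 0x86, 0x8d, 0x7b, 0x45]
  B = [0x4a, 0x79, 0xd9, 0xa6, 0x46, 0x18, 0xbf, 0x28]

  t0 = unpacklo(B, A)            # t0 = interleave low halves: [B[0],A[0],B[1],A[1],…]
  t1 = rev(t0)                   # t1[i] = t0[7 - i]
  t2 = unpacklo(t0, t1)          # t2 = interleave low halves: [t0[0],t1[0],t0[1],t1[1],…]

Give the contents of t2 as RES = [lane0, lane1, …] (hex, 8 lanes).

→ t0 |4a|a0|79|88|d9|0b|a6|a0|
→ t1 |a0|a6|0b|d9|88|79|a0|4a|
→ t2 |4a|a0|a0|a6|79|0b|88|d9|

RES = [0x4a, 0xa0, 0xa0, 0xa6, 0x79, 0x0b, 0x88, 0xd9]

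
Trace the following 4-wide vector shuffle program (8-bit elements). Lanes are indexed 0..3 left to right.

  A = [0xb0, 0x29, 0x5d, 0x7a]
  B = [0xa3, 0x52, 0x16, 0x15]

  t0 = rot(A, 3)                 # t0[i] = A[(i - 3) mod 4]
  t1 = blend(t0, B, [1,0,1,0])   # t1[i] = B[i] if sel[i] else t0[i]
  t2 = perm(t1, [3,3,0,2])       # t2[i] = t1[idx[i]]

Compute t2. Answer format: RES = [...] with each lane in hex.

t0 = [0x29, 0x5d, 0x7a, 0xb0]
t1 = [0xa3, 0x5d, 0x16, 0xb0]
t2 = [0xb0, 0xb0, 0xa3, 0x16]

RES = [0xb0, 0xb0, 0xa3, 0x16]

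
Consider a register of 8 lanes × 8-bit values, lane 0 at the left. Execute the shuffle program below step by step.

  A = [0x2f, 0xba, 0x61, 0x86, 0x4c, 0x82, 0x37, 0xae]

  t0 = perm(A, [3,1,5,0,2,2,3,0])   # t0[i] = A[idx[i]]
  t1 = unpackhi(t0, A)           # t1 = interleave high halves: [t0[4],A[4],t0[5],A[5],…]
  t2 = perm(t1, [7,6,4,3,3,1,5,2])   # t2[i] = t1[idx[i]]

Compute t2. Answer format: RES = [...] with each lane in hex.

→ t0 |86|ba|82|2f|61|61|86|2f|
→ t1 |61|4c|61|82|86|37|2f|ae|
→ t2 |ae|2f|86|82|82|4c|37|61|

RES = [ 0xae  0x2f  0x86  0x82  0x82  0x4c  0x37  0x61 ]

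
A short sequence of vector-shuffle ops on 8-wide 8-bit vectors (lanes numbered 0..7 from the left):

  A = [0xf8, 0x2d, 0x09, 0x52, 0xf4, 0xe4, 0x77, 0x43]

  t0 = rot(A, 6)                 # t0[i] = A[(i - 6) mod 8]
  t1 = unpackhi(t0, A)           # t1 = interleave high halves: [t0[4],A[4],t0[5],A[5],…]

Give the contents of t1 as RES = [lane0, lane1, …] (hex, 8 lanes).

t0 = [0x09, 0x52, 0xf4, 0xe4, 0x77, 0x43, 0xf8, 0x2d]
t1 = [0x77, 0xf4, 0x43, 0xe4, 0xf8, 0x77, 0x2d, 0x43]

RES = [ 0x77  0xf4  0x43  0xe4  0xf8  0x77  0x2d  0x43 ]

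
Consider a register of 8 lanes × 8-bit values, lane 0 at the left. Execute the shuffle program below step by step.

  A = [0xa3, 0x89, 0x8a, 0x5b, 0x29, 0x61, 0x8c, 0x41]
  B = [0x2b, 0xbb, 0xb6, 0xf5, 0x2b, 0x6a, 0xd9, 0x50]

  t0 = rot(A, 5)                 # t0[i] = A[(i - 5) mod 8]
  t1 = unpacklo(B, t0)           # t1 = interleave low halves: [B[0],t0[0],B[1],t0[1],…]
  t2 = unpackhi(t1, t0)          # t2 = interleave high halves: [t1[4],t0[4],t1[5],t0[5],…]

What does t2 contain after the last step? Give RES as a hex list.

  t0: 5b 29 61 8c 41 a3 89 8a
  t1: 2b 5b bb 29 b6 61 f5 8c
  t2: b6 41 61 a3 f5 89 8c 8a

RES = [ 0xb6  0x41  0x61  0xa3  0xf5  0x89  0x8c  0x8a ]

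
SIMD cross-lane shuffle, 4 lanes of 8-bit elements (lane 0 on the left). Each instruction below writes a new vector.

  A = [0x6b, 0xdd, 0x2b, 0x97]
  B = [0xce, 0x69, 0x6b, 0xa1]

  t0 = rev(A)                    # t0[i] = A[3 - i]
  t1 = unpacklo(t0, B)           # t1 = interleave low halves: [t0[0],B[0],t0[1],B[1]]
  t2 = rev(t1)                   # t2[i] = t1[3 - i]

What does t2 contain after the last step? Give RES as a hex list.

RES = [0x69, 0x2b, 0xce, 0x97]

t0 = [0x97, 0x2b, 0xdd, 0x6b]
t1 = [0x97, 0xce, 0x2b, 0x69]
t2 = [0x69, 0x2b, 0xce, 0x97]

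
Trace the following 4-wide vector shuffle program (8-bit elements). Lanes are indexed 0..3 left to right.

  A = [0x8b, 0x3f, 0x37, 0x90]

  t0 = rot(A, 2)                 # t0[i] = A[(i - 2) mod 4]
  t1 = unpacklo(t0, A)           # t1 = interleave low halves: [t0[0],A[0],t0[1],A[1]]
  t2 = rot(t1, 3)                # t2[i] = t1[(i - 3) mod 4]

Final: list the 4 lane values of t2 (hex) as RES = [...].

RES = [ 0x8b  0x90  0x3f  0x37 ]

  t0: 37 90 8b 3f
  t1: 37 8b 90 3f
  t2: 8b 90 3f 37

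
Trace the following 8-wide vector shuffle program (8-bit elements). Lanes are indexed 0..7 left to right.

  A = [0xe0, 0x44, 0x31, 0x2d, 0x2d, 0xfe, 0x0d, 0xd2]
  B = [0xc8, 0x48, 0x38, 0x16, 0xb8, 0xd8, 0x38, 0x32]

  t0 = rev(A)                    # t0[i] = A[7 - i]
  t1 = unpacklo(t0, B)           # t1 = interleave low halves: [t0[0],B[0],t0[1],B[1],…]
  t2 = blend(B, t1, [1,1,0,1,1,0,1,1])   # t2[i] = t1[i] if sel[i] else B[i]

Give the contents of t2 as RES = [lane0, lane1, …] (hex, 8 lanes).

RES = [ 0xd2  0xc8  0x38  0x48  0xfe  0xd8  0x2d  0x16 ]

  t0: d2 0d fe 2d 2d 31 44 e0
  t1: d2 c8 0d 48 fe 38 2d 16
  t2: d2 c8 38 48 fe d8 2d 16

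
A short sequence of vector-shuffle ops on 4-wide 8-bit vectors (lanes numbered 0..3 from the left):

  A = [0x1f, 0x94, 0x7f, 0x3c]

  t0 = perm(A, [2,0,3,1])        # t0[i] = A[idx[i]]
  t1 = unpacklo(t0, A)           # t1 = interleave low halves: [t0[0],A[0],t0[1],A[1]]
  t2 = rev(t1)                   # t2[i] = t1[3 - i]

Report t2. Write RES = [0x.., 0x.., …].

→ t0 |7f|1f|3c|94|
→ t1 |7f|1f|1f|94|
→ t2 |94|1f|1f|7f|

RES = [ 0x94  0x1f  0x1f  0x7f ]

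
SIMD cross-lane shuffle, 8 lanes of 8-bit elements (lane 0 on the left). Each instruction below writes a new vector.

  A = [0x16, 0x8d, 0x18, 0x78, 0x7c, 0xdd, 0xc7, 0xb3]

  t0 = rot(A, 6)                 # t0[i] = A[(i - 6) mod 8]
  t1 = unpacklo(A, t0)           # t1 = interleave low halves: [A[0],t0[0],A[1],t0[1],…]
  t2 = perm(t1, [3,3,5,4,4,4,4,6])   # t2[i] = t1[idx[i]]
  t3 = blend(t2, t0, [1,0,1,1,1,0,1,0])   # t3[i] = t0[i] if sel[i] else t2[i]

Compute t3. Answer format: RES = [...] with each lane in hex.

→ t0 |18|78|7c|dd|c7|b3|16|8d|
→ t1 |16|18|8d|78|18|7c|78|dd|
→ t2 |78|78|7c|18|18|18|18|78|
→ t3 |18|78|7c|dd|c7|18|16|78|

RES = [0x18, 0x78, 0x7c, 0xdd, 0xc7, 0x18, 0x16, 0x78]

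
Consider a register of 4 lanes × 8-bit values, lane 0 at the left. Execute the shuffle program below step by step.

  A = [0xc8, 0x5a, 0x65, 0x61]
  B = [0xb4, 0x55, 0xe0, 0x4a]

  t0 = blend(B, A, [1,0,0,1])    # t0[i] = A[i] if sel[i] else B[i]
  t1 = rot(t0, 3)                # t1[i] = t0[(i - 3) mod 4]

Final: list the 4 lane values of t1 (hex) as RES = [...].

→ t0 |c8|55|e0|61|
→ t1 |55|e0|61|c8|

RES = [0x55, 0xe0, 0x61, 0xc8]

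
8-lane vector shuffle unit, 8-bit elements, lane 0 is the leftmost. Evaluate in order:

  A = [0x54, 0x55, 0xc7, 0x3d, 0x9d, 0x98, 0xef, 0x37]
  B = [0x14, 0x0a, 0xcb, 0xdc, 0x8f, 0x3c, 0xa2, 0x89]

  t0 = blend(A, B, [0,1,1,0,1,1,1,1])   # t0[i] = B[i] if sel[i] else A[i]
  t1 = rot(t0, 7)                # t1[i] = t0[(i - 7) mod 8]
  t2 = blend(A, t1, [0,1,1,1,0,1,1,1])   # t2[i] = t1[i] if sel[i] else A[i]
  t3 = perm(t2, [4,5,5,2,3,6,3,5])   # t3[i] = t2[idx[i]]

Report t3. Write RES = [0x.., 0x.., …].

RES = [ 0x9d  0xa2  0xa2  0x3d  0x8f  0x89  0x8f  0xa2 ]

t0 = [0x54, 0x0a, 0xcb, 0x3d, 0x8f, 0x3c, 0xa2, 0x89]
t1 = [0x0a, 0xcb, 0x3d, 0x8f, 0x3c, 0xa2, 0x89, 0x54]
t2 = [0x54, 0xcb, 0x3d, 0x8f, 0x9d, 0xa2, 0x89, 0x54]
t3 = [0x9d, 0xa2, 0xa2, 0x3d, 0x8f, 0x89, 0x8f, 0xa2]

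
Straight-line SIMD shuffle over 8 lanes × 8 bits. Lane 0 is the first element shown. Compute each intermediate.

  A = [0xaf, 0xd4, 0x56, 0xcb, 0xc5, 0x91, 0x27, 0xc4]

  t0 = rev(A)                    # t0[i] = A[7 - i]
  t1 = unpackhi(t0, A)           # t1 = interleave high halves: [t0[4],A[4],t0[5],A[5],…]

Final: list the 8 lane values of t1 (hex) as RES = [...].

  t0: c4 27 91 c5 cb 56 d4 af
  t1: cb c5 56 91 d4 27 af c4

RES = [0xcb, 0xc5, 0x56, 0x91, 0xd4, 0x27, 0xaf, 0xc4]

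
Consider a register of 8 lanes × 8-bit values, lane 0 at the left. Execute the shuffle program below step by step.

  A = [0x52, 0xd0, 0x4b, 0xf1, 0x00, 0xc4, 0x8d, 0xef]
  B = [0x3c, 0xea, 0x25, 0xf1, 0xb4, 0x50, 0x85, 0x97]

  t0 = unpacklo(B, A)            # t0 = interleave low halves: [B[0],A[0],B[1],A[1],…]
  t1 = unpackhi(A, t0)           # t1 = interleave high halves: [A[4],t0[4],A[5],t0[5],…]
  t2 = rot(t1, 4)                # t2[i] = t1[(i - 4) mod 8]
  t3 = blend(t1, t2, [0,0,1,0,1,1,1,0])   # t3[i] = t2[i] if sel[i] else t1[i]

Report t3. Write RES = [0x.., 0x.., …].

  t0: 3c 52 ea d0 25 4b f1 f1
  t1: 00 25 c4 4b 8d f1 ef f1
  t2: 8d f1 ef f1 00 25 c4 4b
  t3: 00 25 ef 4b 00 25 c4 f1

RES = [ 0x00  0x25  0xef  0x4b  0x00  0x25  0xc4  0xf1 ]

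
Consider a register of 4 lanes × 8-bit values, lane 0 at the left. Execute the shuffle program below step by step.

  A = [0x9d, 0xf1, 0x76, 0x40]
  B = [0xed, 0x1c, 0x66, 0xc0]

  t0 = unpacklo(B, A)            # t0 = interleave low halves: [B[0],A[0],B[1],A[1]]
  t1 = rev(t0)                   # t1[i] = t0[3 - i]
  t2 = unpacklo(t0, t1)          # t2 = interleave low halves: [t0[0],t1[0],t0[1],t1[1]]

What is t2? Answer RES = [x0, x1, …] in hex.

RES = [ 0xed  0xf1  0x9d  0x1c ]

→ t0 |ed|9d|1c|f1|
→ t1 |f1|1c|9d|ed|
→ t2 |ed|f1|9d|1c|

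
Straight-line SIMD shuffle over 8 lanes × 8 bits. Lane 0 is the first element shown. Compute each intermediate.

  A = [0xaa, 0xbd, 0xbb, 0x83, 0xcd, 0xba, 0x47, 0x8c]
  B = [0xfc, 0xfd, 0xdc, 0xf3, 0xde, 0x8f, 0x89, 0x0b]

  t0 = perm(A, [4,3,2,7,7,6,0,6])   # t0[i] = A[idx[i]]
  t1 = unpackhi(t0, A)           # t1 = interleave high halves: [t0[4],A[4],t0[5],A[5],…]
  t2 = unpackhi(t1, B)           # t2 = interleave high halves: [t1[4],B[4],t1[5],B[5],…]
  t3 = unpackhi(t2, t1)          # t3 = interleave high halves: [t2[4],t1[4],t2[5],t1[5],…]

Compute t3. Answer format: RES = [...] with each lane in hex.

RES = [ 0x47  0xaa  0x89  0x47  0x8c  0x47  0x0b  0x8c ]

t0 = [0xcd, 0x83, 0xbb, 0x8c, 0x8c, 0x47, 0xaa, 0x47]
t1 = [0x8c, 0xcd, 0x47, 0xba, 0xaa, 0x47, 0x47, 0x8c]
t2 = [0xaa, 0xde, 0x47, 0x8f, 0x47, 0x89, 0x8c, 0x0b]
t3 = [0x47, 0xaa, 0x89, 0x47, 0x8c, 0x47, 0x0b, 0x8c]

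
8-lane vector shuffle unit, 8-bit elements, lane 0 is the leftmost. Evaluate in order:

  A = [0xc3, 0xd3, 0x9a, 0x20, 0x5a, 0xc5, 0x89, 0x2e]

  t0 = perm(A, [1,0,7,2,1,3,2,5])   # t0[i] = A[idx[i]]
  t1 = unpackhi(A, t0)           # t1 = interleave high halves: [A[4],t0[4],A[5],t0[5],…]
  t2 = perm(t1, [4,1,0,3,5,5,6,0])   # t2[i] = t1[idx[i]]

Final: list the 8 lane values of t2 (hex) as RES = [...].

→ t0 |d3|c3|2e|9a|d3|20|9a|c5|
→ t1 |5a|d3|c5|20|89|9a|2e|c5|
→ t2 |89|d3|5a|20|9a|9a|2e|5a|

RES = [ 0x89  0xd3  0x5a  0x20  0x9a  0x9a  0x2e  0x5a ]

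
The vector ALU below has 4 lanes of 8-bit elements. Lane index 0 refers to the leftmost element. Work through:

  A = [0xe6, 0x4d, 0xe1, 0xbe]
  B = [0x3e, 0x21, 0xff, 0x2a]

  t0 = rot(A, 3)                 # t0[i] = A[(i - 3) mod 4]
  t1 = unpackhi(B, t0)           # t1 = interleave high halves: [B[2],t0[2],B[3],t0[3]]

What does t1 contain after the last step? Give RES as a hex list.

t0 = [0x4d, 0xe1, 0xbe, 0xe6]
t1 = [0xff, 0xbe, 0x2a, 0xe6]

RES = [0xff, 0xbe, 0x2a, 0xe6]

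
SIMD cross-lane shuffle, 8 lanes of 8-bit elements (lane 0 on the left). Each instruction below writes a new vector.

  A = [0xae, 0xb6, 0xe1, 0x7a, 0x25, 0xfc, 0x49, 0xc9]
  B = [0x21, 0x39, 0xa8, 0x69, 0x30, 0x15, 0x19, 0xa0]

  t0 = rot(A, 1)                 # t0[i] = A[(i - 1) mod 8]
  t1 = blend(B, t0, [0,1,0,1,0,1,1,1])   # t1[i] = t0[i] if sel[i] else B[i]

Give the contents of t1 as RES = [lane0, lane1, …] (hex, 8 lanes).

→ t0 |c9|ae|b6|e1|7a|25|fc|49|
→ t1 |21|ae|a8|e1|30|25|fc|49|

RES = [ 0x21  0xae  0xa8  0xe1  0x30  0x25  0xfc  0x49 ]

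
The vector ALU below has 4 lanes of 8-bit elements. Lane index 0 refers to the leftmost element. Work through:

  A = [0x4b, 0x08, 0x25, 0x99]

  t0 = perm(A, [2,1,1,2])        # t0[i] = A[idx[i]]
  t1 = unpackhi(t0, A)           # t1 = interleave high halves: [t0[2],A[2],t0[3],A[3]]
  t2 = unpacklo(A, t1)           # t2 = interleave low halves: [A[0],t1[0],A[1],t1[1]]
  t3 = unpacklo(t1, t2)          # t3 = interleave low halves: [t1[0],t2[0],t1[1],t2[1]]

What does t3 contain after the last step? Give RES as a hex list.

→ t0 |25|08|08|25|
→ t1 |08|25|25|99|
→ t2 |4b|08|08|25|
→ t3 |08|4b|25|08|

RES = [ 0x08  0x4b  0x25  0x08 ]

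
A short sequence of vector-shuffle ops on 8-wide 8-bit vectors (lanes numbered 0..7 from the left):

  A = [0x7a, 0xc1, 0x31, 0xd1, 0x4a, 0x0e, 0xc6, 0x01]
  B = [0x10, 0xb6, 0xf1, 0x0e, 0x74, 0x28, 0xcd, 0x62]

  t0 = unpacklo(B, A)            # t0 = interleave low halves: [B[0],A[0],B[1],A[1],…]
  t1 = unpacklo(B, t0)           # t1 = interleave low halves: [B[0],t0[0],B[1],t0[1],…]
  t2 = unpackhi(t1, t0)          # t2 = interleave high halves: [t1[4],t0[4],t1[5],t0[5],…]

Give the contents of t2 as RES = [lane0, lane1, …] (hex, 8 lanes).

t0 = [0x10, 0x7a, 0xb6, 0xc1, 0xf1, 0x31, 0x0e, 0xd1]
t1 = [0x10, 0x10, 0xb6, 0x7a, 0xf1, 0xb6, 0x0e, 0xc1]
t2 = [0xf1, 0xf1, 0xb6, 0x31, 0x0e, 0x0e, 0xc1, 0xd1]

RES = [ 0xf1  0xf1  0xb6  0x31  0x0e  0x0e  0xc1  0xd1 ]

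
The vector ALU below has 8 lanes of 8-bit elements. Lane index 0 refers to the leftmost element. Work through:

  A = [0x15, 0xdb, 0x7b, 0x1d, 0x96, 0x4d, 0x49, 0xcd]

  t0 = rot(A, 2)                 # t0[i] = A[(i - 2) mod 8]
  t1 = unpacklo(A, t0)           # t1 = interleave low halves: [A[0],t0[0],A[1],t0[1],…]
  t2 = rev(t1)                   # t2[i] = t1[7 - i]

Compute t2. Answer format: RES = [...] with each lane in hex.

→ t0 |49|cd|15|db|7b|1d|96|4d|
→ t1 |15|49|db|cd|7b|15|1d|db|
→ t2 |db|1d|15|7b|cd|db|49|15|

RES = [ 0xdb  0x1d  0x15  0x7b  0xcd  0xdb  0x49  0x15 ]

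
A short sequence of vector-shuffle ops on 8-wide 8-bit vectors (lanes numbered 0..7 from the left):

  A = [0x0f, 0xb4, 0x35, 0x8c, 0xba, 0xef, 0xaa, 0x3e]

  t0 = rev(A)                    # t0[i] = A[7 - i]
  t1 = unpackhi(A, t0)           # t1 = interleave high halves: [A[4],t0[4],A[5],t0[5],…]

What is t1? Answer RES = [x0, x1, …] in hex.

→ t0 |3e|aa|ef|ba|8c|35|b4|0f|
→ t1 |ba|8c|ef|35|aa|b4|3e|0f|

RES = [ 0xba  0x8c  0xef  0x35  0xaa  0xb4  0x3e  0x0f ]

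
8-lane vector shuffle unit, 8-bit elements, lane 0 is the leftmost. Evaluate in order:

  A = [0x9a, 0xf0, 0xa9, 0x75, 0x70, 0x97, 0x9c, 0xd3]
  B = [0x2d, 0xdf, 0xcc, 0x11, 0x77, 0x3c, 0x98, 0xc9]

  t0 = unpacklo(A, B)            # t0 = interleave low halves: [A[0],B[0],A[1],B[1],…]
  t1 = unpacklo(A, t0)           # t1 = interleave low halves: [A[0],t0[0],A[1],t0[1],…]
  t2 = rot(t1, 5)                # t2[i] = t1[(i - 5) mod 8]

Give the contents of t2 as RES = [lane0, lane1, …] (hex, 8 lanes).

→ t0 |9a|2d|f0|df|a9|cc|75|11|
→ t1 |9a|9a|f0|2d|a9|f0|75|df|
→ t2 |2d|a9|f0|75|df|9a|9a|f0|

RES = [ 0x2d  0xa9  0xf0  0x75  0xdf  0x9a  0x9a  0xf0 ]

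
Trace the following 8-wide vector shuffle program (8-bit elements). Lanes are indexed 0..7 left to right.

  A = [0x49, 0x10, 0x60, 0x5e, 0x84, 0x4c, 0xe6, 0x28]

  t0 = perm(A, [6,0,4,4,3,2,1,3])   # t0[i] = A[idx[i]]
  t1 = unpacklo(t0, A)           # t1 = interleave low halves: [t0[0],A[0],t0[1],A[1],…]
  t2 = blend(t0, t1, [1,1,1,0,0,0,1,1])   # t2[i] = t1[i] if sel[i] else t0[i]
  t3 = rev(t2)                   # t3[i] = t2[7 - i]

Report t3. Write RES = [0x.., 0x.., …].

t0 = [0xe6, 0x49, 0x84, 0x84, 0x5e, 0x60, 0x10, 0x5e]
t1 = [0xe6, 0x49, 0x49, 0x10, 0x84, 0x60, 0x84, 0x5e]
t2 = [0xe6, 0x49, 0x49, 0x84, 0x5e, 0x60, 0x84, 0x5e]
t3 = [0x5e, 0x84, 0x60, 0x5e, 0x84, 0x49, 0x49, 0xe6]

RES = [ 0x5e  0x84  0x60  0x5e  0x84  0x49  0x49  0xe6 ]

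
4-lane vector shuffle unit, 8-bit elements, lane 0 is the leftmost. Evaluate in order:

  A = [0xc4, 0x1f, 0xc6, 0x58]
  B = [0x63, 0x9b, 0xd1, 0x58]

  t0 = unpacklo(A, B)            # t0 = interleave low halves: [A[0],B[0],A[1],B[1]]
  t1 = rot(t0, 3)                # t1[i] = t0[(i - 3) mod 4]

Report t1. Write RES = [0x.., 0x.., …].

→ t0 |c4|63|1f|9b|
→ t1 |63|1f|9b|c4|

RES = [ 0x63  0x1f  0x9b  0xc4 ]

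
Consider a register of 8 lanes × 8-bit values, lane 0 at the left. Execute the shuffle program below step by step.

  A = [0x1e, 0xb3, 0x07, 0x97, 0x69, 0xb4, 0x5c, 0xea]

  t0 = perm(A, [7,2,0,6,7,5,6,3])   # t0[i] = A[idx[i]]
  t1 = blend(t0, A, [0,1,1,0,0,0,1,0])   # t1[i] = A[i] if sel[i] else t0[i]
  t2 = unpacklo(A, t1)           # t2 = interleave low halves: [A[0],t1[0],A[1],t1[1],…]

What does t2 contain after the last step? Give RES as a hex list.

  t0: ea 07 1e 5c ea b4 5c 97
  t1: ea b3 07 5c ea b4 5c 97
  t2: 1e ea b3 b3 07 07 97 5c

RES = [0x1e, 0xea, 0xb3, 0xb3, 0x07, 0x07, 0x97, 0x5c]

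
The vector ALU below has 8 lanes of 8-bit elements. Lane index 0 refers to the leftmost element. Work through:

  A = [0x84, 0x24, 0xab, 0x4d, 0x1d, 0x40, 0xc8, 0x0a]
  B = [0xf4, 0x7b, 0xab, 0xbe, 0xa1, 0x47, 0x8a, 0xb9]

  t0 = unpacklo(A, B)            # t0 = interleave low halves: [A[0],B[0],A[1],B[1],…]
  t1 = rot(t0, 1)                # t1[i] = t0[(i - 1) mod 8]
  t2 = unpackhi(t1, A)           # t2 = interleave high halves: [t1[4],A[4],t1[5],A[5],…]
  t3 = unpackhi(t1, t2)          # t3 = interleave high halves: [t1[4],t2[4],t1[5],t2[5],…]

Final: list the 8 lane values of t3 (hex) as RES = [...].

t0 = [0x84, 0xf4, 0x24, 0x7b, 0xab, 0xab, 0x4d, 0xbe]
t1 = [0xbe, 0x84, 0xf4, 0x24, 0x7b, 0xab, 0xab, 0x4d]
t2 = [0x7b, 0x1d, 0xab, 0x40, 0xab, 0xc8, 0x4d, 0x0a]
t3 = [0x7b, 0xab, 0xab, 0xc8, 0xab, 0x4d, 0x4d, 0x0a]

RES = [ 0x7b  0xab  0xab  0xc8  0xab  0x4d  0x4d  0x0a ]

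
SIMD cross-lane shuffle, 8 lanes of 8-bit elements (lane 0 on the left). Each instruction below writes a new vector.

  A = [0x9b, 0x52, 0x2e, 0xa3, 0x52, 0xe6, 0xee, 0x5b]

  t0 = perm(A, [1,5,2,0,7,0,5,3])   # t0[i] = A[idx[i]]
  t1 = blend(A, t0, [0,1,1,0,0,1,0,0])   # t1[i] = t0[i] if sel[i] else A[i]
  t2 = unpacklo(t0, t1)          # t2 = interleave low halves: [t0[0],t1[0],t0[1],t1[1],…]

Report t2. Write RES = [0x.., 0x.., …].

RES = [0x52, 0x9b, 0xe6, 0xe6, 0x2e, 0x2e, 0x9b, 0xa3]

→ t0 |52|e6|2e|9b|5b|9b|e6|a3|
→ t1 |9b|e6|2e|a3|52|9b|ee|5b|
→ t2 |52|9b|e6|e6|2e|2e|9b|a3|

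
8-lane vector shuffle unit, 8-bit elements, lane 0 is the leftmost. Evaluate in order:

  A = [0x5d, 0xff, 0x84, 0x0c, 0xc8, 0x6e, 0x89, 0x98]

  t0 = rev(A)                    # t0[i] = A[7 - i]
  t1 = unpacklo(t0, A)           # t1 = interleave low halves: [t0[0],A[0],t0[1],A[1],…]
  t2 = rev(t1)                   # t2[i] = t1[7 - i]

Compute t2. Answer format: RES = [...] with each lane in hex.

t0 = [0x98, 0x89, 0x6e, 0xc8, 0x0c, 0x84, 0xff, 0x5d]
t1 = [0x98, 0x5d, 0x89, 0xff, 0x6e, 0x84, 0xc8, 0x0c]
t2 = [0x0c, 0xc8, 0x84, 0x6e, 0xff, 0x89, 0x5d, 0x98]

RES = [0x0c, 0xc8, 0x84, 0x6e, 0xff, 0x89, 0x5d, 0x98]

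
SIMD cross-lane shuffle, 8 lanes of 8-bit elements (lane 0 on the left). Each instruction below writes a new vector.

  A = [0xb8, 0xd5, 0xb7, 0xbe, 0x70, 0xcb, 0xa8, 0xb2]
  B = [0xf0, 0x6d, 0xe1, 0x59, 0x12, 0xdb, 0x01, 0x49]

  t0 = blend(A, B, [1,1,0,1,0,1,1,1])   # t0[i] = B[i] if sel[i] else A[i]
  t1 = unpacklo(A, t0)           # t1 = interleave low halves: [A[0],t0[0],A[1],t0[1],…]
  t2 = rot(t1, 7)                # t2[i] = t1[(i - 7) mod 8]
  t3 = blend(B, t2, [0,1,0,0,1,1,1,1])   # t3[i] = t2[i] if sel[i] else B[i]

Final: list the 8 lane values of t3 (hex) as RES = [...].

  t0: f0 6d b7 59 70 db 01 49
  t1: b8 f0 d5 6d b7 b7 be 59
  t2: f0 d5 6d b7 b7 be 59 b8
  t3: f0 d5 e1 59 b7 be 59 b8

RES = [0xf0, 0xd5, 0xe1, 0x59, 0xb7, 0xbe, 0x59, 0xb8]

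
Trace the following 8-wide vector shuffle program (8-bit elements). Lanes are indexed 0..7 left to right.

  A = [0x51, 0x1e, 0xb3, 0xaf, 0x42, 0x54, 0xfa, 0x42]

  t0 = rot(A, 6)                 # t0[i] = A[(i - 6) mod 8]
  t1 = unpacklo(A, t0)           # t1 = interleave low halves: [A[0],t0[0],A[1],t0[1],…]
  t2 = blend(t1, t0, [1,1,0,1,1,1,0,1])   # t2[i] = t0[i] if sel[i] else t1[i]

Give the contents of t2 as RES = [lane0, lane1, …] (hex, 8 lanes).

  t0: b3 af 42 54 fa 42 51 1e
  t1: 51 b3 1e af b3 42 af 54
  t2: b3 af 1e 54 fa 42 af 1e

RES = [ 0xb3  0xaf  0x1e  0x54  0xfa  0x42  0xaf  0x1e ]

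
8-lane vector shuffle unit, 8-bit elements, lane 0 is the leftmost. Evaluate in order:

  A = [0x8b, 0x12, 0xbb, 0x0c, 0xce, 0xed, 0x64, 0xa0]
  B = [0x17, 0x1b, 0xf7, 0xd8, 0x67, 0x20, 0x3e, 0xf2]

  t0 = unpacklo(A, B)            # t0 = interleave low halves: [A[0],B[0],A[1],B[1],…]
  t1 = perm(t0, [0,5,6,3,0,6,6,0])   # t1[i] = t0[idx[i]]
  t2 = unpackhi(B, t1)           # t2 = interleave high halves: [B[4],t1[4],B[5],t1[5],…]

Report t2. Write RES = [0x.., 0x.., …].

RES = [ 0x67  0x8b  0x20  0x0c  0x3e  0x0c  0xf2  0x8b ]

→ t0 |8b|17|12|1b|bb|f7|0c|d8|
→ t1 |8b|f7|0c|1b|8b|0c|0c|8b|
→ t2 |67|8b|20|0c|3e|0c|f2|8b|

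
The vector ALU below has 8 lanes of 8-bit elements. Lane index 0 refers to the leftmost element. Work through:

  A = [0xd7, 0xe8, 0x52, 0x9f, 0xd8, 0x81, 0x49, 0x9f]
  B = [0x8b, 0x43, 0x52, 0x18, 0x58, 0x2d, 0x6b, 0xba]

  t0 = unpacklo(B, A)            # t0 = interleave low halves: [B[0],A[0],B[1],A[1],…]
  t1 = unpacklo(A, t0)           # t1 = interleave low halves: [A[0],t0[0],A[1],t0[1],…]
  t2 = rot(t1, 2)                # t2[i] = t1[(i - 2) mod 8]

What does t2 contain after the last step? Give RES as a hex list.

RES = [0x9f, 0xe8, 0xd7, 0x8b, 0xe8, 0xd7, 0x52, 0x43]

  t0: 8b d7 43 e8 52 52 18 9f
  t1: d7 8b e8 d7 52 43 9f e8
  t2: 9f e8 d7 8b e8 d7 52 43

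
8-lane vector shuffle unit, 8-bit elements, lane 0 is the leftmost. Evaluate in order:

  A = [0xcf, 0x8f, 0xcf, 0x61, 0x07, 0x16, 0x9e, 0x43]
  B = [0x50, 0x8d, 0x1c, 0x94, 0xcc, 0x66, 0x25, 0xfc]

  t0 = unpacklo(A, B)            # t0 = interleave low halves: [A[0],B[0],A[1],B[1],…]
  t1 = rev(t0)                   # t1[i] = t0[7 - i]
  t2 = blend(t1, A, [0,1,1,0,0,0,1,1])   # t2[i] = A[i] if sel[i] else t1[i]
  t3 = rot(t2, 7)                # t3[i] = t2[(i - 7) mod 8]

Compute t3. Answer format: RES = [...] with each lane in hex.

  t0: cf 50 8f 8d cf 1c 61 94
  t1: 94 61 1c cf 8d 8f 50 cf
  t2: 94 8f cf cf 8d 8f 9e 43
  t3: 8f cf cf 8d 8f 9e 43 94

RES = [ 0x8f  0xcf  0xcf  0x8d  0x8f  0x9e  0x43  0x94 ]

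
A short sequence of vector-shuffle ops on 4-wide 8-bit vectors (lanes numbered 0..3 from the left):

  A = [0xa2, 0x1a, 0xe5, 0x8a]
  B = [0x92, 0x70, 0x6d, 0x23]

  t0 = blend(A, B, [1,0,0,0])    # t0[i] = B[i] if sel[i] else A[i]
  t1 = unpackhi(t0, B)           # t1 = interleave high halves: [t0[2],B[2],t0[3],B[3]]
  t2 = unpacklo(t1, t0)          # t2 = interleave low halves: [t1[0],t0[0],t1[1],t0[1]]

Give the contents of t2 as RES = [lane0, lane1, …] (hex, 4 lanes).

RES = [ 0xe5  0x92  0x6d  0x1a ]

→ t0 |92|1a|e5|8a|
→ t1 |e5|6d|8a|23|
→ t2 |e5|92|6d|1a|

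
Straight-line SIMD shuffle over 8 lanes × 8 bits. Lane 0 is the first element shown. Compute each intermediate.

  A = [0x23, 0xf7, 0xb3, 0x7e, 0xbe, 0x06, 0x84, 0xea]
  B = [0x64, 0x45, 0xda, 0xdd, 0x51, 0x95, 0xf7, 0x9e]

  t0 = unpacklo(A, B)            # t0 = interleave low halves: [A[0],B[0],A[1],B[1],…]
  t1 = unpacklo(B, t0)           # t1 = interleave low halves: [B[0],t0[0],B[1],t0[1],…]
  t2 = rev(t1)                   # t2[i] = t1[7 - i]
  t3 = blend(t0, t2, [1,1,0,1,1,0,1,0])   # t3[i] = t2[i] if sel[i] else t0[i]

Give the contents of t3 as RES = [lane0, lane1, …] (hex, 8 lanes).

→ t0 |23|64|f7|45|b3|da|7e|dd|
→ t1 |64|23|45|64|da|f7|dd|45|
→ t2 |45|dd|f7|da|64|45|23|64|
→ t3 |45|dd|f7|da|64|da|23|dd|

RES = [ 0x45  0xdd  0xf7  0xda  0x64  0xda  0x23  0xdd ]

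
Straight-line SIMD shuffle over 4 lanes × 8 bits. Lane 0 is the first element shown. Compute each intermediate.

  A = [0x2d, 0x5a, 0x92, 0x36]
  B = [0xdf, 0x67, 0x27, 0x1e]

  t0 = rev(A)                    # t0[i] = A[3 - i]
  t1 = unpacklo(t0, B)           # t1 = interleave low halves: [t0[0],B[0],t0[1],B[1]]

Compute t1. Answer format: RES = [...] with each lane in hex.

RES = [ 0x36  0xdf  0x92  0x67 ]

  t0: 36 92 5a 2d
  t1: 36 df 92 67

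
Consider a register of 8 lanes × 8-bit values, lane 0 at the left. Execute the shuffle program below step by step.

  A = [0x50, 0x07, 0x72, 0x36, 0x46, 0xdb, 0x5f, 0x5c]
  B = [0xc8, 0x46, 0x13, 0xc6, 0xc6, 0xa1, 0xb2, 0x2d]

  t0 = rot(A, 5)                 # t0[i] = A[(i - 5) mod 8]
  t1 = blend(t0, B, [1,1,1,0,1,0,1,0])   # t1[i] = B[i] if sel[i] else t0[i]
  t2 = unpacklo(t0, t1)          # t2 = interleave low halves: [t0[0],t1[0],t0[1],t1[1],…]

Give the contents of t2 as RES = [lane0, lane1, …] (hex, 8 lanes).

RES = [0x36, 0xc8, 0x46, 0x46, 0xdb, 0x13, 0x5f, 0x5f]

  t0: 36 46 db 5f 5c 50 07 72
  t1: c8 46 13 5f c6 50 b2 72
  t2: 36 c8 46 46 db 13 5f 5f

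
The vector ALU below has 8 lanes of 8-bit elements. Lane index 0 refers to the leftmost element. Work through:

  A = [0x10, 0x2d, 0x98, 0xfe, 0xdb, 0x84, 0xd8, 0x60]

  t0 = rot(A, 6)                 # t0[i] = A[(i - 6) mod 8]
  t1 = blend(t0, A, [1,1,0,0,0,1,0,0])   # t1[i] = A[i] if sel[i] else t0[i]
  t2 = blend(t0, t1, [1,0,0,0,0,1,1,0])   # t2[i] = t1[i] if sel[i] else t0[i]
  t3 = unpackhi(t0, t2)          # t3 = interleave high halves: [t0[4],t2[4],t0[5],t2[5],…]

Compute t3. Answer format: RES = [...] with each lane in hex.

→ t0 |98|fe|db|84|d8|60|10|2d|
→ t1 |10|2d|db|84|d8|84|10|2d|
→ t2 |10|fe|db|84|d8|84|10|2d|
→ t3 |d8|d8|60|84|10|10|2d|2d|

RES = [ 0xd8  0xd8  0x60  0x84  0x10  0x10  0x2d  0x2d ]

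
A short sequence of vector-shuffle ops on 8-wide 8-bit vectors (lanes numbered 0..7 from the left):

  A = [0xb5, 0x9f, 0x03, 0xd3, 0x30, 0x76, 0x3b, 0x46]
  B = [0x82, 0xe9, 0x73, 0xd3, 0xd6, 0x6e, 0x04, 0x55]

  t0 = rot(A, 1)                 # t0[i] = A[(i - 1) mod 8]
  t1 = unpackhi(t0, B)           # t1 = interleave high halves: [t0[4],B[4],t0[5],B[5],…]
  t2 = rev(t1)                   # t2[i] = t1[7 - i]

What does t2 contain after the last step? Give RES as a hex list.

RES = [0x55, 0x3b, 0x04, 0x76, 0x6e, 0x30, 0xd6, 0xd3]

t0 = [0x46, 0xb5, 0x9f, 0x03, 0xd3, 0x30, 0x76, 0x3b]
t1 = [0xd3, 0xd6, 0x30, 0x6e, 0x76, 0x04, 0x3b, 0x55]
t2 = [0x55, 0x3b, 0x04, 0x76, 0x6e, 0x30, 0xd6, 0xd3]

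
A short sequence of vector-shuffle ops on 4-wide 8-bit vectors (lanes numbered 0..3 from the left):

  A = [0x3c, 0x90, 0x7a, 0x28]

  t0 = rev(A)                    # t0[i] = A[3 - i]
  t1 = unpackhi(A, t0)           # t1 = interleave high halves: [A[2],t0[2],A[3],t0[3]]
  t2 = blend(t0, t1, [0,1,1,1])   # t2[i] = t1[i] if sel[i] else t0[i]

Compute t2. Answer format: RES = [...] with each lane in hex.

→ t0 |28|7a|90|3c|
→ t1 |7a|90|28|3c|
→ t2 |28|90|28|3c|

RES = [0x28, 0x90, 0x28, 0x3c]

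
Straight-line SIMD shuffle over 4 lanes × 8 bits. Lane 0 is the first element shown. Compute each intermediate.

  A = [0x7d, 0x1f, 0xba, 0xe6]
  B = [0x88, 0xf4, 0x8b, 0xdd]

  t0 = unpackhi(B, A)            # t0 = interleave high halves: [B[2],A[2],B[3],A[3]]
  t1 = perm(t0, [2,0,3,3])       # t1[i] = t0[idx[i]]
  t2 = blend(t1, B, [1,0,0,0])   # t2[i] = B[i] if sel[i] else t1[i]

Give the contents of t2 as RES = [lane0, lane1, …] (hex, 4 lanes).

→ t0 |8b|ba|dd|e6|
→ t1 |dd|8b|e6|e6|
→ t2 |88|8b|e6|e6|

RES = [ 0x88  0x8b  0xe6  0xe6 ]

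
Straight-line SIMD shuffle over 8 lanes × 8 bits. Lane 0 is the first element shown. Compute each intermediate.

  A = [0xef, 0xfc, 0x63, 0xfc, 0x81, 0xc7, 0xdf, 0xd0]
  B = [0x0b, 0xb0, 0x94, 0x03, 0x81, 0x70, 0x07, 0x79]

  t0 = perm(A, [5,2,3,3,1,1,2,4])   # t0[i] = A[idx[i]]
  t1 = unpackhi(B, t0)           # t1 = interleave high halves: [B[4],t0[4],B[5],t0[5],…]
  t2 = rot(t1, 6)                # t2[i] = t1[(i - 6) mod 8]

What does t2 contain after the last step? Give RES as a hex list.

  t0: c7 63 fc fc fc fc 63 81
  t1: 81 fc 70 fc 07 63 79 81
  t2: 70 fc 07 63 79 81 81 fc

RES = [ 0x70  0xfc  0x07  0x63  0x79  0x81  0x81  0xfc ]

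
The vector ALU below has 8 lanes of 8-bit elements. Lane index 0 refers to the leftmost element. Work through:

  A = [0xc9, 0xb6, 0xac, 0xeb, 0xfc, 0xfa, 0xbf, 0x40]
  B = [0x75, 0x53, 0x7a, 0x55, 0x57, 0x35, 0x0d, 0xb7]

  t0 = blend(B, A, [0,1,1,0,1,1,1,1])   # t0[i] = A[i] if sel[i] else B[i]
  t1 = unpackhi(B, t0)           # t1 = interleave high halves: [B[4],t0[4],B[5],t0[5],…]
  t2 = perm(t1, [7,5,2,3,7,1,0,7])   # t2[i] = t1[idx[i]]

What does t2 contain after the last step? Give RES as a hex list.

t0 = [0x75, 0xb6, 0xac, 0x55, 0xfc, 0xfa, 0xbf, 0x40]
t1 = [0x57, 0xfc, 0x35, 0xfa, 0x0d, 0xbf, 0xb7, 0x40]
t2 = [0x40, 0xbf, 0x35, 0xfa, 0x40, 0xfc, 0x57, 0x40]

RES = [ 0x40  0xbf  0x35  0xfa  0x40  0xfc  0x57  0x40 ]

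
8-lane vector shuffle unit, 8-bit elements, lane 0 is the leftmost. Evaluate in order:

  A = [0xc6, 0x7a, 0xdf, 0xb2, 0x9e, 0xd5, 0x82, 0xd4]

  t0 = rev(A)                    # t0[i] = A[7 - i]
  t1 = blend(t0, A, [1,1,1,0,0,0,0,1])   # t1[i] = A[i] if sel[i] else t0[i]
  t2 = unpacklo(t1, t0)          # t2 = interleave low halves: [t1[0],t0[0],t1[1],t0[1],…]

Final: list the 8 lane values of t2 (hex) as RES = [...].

RES = [ 0xc6  0xd4  0x7a  0x82  0xdf  0xd5  0x9e  0x9e ]

→ t0 |d4|82|d5|9e|b2|df|7a|c6|
→ t1 |c6|7a|df|9e|b2|df|7a|d4|
→ t2 |c6|d4|7a|82|df|d5|9e|9e|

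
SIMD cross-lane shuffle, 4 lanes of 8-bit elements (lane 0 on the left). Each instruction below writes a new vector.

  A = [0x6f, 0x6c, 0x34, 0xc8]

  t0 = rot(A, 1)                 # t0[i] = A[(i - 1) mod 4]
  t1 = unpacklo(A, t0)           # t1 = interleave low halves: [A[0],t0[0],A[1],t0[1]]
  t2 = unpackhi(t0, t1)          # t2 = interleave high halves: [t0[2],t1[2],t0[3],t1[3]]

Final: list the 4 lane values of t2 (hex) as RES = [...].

t0 = [0xc8, 0x6f, 0x6c, 0x34]
t1 = [0x6f, 0xc8, 0x6c, 0x6f]
t2 = [0x6c, 0x6c, 0x34, 0x6f]

RES = [0x6c, 0x6c, 0x34, 0x6f]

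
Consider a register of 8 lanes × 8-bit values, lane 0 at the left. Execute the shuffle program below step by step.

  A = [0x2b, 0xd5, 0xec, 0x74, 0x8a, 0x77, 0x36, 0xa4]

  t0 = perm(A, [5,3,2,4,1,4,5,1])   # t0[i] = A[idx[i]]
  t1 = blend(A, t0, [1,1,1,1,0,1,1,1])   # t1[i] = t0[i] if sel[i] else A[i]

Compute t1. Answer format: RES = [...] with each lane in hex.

t0 = [0x77, 0x74, 0xec, 0x8a, 0xd5, 0x8a, 0x77, 0xd5]
t1 = [0x77, 0x74, 0xec, 0x8a, 0x8a, 0x8a, 0x77, 0xd5]

RES = [ 0x77  0x74  0xec  0x8a  0x8a  0x8a  0x77  0xd5 ]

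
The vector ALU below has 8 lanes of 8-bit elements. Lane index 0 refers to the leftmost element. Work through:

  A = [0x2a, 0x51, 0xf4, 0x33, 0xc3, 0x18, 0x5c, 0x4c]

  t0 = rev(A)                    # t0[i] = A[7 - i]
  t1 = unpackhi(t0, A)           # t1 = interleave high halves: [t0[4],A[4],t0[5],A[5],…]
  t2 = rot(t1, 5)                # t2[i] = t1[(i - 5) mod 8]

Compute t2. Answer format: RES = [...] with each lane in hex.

RES = [0x18, 0x51, 0x5c, 0x2a, 0x4c, 0x33, 0xc3, 0xf4]

  t0: 4c 5c 18 c3 33 f4 51 2a
  t1: 33 c3 f4 18 51 5c 2a 4c
  t2: 18 51 5c 2a 4c 33 c3 f4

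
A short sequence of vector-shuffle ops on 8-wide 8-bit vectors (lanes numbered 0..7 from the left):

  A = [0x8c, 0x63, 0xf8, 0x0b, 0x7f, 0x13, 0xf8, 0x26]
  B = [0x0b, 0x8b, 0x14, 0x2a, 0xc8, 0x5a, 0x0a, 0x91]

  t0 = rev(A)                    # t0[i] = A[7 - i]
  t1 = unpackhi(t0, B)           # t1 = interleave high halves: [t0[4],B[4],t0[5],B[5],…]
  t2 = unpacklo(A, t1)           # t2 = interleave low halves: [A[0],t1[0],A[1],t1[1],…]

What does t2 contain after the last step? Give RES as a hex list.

t0 = [0x26, 0xf8, 0x13, 0x7f, 0x0b, 0xf8, 0x63, 0x8c]
t1 = [0x0b, 0xc8, 0xf8, 0x5a, 0x63, 0x0a, 0x8c, 0x91]
t2 = [0x8c, 0x0b, 0x63, 0xc8, 0xf8, 0xf8, 0x0b, 0x5a]

RES = [ 0x8c  0x0b  0x63  0xc8  0xf8  0xf8  0x0b  0x5a ]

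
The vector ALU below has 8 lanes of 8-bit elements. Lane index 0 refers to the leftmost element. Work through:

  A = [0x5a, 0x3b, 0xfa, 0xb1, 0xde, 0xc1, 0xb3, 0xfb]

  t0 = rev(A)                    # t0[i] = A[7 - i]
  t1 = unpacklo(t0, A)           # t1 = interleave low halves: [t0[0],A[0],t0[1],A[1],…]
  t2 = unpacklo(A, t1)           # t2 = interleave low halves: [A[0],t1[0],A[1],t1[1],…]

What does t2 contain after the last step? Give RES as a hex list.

  t0: fb b3 c1 de b1 fa 3b 5a
  t1: fb 5a b3 3b c1 fa de b1
  t2: 5a fb 3b 5a fa b3 b1 3b

RES = [0x5a, 0xfb, 0x3b, 0x5a, 0xfa, 0xb3, 0xb1, 0x3b]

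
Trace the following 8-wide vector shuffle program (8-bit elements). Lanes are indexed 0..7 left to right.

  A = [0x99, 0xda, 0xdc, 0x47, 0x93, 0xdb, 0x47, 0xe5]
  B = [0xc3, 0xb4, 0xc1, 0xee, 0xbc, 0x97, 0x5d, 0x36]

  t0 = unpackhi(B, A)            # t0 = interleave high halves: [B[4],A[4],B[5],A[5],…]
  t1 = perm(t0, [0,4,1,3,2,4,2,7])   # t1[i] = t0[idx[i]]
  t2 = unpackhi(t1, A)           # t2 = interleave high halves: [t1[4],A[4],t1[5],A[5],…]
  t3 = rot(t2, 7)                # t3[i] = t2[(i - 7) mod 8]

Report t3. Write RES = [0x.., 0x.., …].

RES = [ 0x93  0x5d  0xdb  0x97  0x47  0xe5  0xe5  0x97 ]

t0 = [0xbc, 0x93, 0x97, 0xdb, 0x5d, 0x47, 0x36, 0xe5]
t1 = [0xbc, 0x5d, 0x93, 0xdb, 0x97, 0x5d, 0x97, 0xe5]
t2 = [0x97, 0x93, 0x5d, 0xdb, 0x97, 0x47, 0xe5, 0xe5]
t3 = [0x93, 0x5d, 0xdb, 0x97, 0x47, 0xe5, 0xe5, 0x97]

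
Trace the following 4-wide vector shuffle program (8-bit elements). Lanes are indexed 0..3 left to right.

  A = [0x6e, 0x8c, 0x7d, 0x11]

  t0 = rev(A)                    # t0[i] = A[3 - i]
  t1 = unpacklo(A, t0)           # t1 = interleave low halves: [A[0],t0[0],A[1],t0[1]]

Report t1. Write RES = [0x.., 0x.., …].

t0 = [0x11, 0x7d, 0x8c, 0x6e]
t1 = [0x6e, 0x11, 0x8c, 0x7d]

RES = [ 0x6e  0x11  0x8c  0x7d ]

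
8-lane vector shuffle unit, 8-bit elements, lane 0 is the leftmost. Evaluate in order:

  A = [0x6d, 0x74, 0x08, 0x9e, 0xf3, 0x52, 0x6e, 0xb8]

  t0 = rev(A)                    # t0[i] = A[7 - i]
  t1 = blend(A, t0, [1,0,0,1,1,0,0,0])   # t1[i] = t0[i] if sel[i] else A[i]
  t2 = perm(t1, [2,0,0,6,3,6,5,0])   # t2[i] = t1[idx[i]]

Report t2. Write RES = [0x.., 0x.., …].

RES = [ 0x08  0xb8  0xb8  0x6e  0xf3  0x6e  0x52  0xb8 ]

→ t0 |b8|6e|52|f3|9e|08|74|6d|
→ t1 |b8|74|08|f3|9e|52|6e|b8|
→ t2 |08|b8|b8|6e|f3|6e|52|b8|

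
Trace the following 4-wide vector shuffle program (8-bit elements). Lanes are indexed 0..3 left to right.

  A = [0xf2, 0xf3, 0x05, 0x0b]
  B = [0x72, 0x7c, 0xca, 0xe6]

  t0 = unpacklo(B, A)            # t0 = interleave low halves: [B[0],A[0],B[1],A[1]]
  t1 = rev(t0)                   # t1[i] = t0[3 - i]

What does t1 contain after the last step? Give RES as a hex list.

RES = [0xf3, 0x7c, 0xf2, 0x72]

t0 = [0x72, 0xf2, 0x7c, 0xf3]
t1 = [0xf3, 0x7c, 0xf2, 0x72]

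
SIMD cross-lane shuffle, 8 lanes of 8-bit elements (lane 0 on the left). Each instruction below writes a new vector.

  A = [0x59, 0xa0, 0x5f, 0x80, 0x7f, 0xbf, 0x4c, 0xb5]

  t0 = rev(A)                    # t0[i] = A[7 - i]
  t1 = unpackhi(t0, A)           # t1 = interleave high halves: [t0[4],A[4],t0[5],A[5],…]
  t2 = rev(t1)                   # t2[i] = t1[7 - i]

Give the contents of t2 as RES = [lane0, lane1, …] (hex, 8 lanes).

→ t0 |b5|4c|bf|7f|80|5f|a0|59|
→ t1 |80|7f|5f|bf|a0|4c|59|b5|
→ t2 |b5|59|4c|a0|bf|5f|7f|80|

RES = [0xb5, 0x59, 0x4c, 0xa0, 0xbf, 0x5f, 0x7f, 0x80]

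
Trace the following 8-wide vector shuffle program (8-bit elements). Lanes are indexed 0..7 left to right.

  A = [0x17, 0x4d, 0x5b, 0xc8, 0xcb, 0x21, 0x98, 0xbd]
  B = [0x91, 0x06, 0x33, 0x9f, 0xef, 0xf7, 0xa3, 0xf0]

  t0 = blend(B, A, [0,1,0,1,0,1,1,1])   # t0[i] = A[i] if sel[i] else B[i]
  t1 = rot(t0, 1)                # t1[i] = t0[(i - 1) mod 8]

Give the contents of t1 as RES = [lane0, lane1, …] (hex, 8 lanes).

t0 = [0x91, 0x4d, 0x33, 0xc8, 0xef, 0x21, 0x98, 0xbd]
t1 = [0xbd, 0x91, 0x4d, 0x33, 0xc8, 0xef, 0x21, 0x98]

RES = [ 0xbd  0x91  0x4d  0x33  0xc8  0xef  0x21  0x98 ]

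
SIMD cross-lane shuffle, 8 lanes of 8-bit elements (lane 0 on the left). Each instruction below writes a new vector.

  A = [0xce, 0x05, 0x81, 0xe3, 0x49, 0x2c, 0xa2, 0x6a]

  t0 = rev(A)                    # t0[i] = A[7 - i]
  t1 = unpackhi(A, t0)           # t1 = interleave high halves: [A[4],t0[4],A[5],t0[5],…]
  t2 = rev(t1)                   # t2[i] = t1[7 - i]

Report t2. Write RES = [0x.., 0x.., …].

→ t0 |6a|a2|2c|49|e3|81|05|ce|
→ t1 |49|e3|2c|81|a2|05|6a|ce|
→ t2 |ce|6a|05|a2|81|2c|e3|49|

RES = [0xce, 0x6a, 0x05, 0xa2, 0x81, 0x2c, 0xe3, 0x49]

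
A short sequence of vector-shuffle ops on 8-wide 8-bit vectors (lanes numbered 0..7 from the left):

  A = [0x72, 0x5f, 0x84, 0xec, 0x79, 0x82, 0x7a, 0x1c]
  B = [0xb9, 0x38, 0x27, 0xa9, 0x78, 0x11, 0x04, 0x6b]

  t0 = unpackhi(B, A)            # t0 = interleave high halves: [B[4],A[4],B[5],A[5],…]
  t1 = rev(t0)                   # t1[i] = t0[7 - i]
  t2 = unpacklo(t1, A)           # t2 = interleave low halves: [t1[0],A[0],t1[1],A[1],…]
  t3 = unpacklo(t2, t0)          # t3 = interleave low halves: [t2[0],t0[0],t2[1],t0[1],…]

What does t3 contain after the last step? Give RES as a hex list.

RES = [ 0x1c  0x78  0x72  0x79  0x6b  0x11  0x5f  0x82 ]

  t0: 78 79 11 82 04 7a 6b 1c
  t1: 1c 6b 7a 04 82 11 79 78
  t2: 1c 72 6b 5f 7a 84 04 ec
  t3: 1c 78 72 79 6b 11 5f 82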